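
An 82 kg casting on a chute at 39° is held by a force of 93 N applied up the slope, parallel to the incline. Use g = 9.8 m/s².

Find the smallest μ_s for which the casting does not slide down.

μ_s,min ≈ 0.661

N = m g cos θ = 624.5 N.
Friction must make up the shortfall along the incline: f = m g sin θ − P = 505.7 − 93 = 412.7 N.
At the threshold f = μ_s N, so μ_s,min = 412.7/624.5 = 0.661.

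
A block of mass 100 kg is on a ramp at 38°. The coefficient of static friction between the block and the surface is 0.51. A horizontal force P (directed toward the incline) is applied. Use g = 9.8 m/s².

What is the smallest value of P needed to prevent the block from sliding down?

P_min ≈ 190 N

The block tends to slide down (tan θ > μ_s), so at the point of impending slip friction acts up-slope at its limit: f = μ_s N.
Perpendicular to the incline: N = m g cos θ + P sin θ.
Along the incline: P cos θ + μ_s N = m g sin θ, i.e. P cos θ + μ_s (m g cos θ + P sin θ) = m g sin θ.
Solving, P (cos θ + μ_s sin θ) = m g (sin θ − μ_s cos θ), so P = 980×0.2138/1.102 = 190 N.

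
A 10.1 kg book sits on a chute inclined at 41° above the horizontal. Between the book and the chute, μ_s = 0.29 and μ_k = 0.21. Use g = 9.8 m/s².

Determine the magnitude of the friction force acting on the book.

f ≈ 15.7 N (up the incline)

Perpendicular to the surface, N = m g cos θ = 10.1·9.8·cos 41° = 74.7 N.
For equilibrium along the incline, friction must balance the weight component: f = m g sin θ = 64.94 N up the slope.
Static friction can supply at most μ_s N = 21.66 N.
|64.94| exceeds 21.66 N, so the book slips down-slope; friction is kinetic, f = μ_k N = 0.21×74.7 = 15.7 N.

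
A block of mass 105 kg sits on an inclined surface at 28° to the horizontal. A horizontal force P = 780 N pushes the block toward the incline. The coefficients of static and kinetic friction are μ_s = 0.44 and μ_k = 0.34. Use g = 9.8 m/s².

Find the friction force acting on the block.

Normal direction: N = m g cos θ + P sin θ = 1275 N.
Along the incline, the net driving force (taking up-slope positive) is P cos θ − m g sin θ = 688.7 − 483.1 = 205.6 N, so equilibrium requires friction f = -205.6 N (down-slope).
The limit of static friction is μ_s N = 560.9 N.
Since 205.6 N is within the 560.9 N limit, the block stays put and friction is exactly 206 N.

f ≈ 206 N (down the incline)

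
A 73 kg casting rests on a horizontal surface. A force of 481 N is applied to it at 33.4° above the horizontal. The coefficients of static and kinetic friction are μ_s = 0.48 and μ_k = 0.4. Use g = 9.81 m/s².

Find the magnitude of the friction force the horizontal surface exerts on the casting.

The vertical component of P reduces the normal force: N = m g − P sin α = 716.1 − 264.8 = 451.3 N.
The horizontal driving force is P cos α = 401.6 N, so equilibrium needs friction f = 401.6 N.
μ_s N = 0.48 × 451.3 = 216.6 N.
The required friction exceeds μ_s N, so the casting moves and f = μ_k N = 181 N.

f ≈ 181 N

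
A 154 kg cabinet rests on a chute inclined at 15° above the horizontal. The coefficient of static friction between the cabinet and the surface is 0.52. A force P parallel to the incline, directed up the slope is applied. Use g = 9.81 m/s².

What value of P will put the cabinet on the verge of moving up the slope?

At impending motion up the slope, friction acts down-slope at its limit: f = μ_s N.
P is parallel to the surface, so N = m g cos θ = 1460 N.
Along the incline: P = m g sin θ + μ_s N = 391 + 0.52×1460 = 1150 N.

P ≈ 1150 N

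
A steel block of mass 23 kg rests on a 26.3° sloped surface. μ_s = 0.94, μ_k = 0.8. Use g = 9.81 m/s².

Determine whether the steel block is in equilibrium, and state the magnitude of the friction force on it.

f ≈ 100 N

N = m g cos θ = 202 N.
Down-slope weight component: m g sin θ = 100 N.
μ_s N = 190 N.
100 ≤ 190 N, so it stays put; friction = 100 N.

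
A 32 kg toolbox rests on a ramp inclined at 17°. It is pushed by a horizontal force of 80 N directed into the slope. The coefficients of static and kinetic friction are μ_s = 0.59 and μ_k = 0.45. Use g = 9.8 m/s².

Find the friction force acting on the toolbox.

Resolve perpendicular to the incline: N = m g cos θ + P sin θ = 32×9.8×cos 17° + 80×sin 17° = 323.3 N.
Parallel to the incline: P cos θ − m g sin θ = 76.5 − 91.69 = -15.18 N; the friction needed to balance this is 15.18 N acting up the slope.
Maximum static friction: μ_s N = 0.59 × 323.3 = 190.7 N.
Since 15.18 N is within the 190.7 N limit, the toolbox stays put and friction is exactly 15.2 N.

f ≈ 15.2 N (up the incline)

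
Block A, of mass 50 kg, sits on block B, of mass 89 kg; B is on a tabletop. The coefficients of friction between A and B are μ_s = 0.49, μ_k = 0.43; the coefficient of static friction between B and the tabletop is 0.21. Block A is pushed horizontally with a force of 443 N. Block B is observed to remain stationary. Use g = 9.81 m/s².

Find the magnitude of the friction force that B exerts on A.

f ≈ 211 N

Normal force at the A–B interface: N₁ = m_A g = 490.5 N.
Maximum static friction on A from B: μ_s N₁ = 0.49×490.5 = 240.3 N.
Since P = 443 N > 240.3 N, A slides on B; the A–B friction is kinetic: f₁ = μ_k N₁ = 0.43×490.5 = 211 N.
By Newton's third law B feels 211 N forward from A. With B stationary, the floor's static friction on B balances it: f₂ = 211 N (well within μ_s(m_A+m_B)g = 286.4 N).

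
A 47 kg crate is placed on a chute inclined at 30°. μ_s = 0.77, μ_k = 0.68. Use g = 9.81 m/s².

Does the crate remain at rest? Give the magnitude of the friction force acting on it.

N = m g cos θ = 399 N.
Down-slope weight component: m g sin θ = 231 N.
μ_s N = 307 N.
231 ≤ 307 N, so it stays put; friction = 231 N.

f ≈ 231 N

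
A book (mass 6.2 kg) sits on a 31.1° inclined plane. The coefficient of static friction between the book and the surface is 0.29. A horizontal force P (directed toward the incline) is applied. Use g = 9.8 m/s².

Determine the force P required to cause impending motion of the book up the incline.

P ≈ 65.8 N

At impending motion up the slope, friction acts down-slope at its limit: f = μ_s N.
Perpendicular to the incline: N = m g cos θ + P sin θ.
Along the incline: P cos θ = m g sin θ + μ_s N = m g sin θ + μ_s (m g cos θ + P sin θ).
Solving, P (cos θ − μ_s sin θ) = m g (sin θ + μ_s cos θ), so P = 6.2×9.8×(sin 31.1° + 0.29 cos 31.1°)/(cos 31.1° − 0.29 sin 31.1°) = 60.8×0.7649/0.7065 = 65.8 N.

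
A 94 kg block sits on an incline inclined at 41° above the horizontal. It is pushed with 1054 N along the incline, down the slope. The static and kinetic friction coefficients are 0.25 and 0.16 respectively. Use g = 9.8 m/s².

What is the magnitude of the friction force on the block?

Perpendicular to the surface, N = m g cos θ = 94·9.8·cos 41° = 695.2 N.
Parallel to the incline, ΣF = 0 gives f = m g sin θ + P = 604.4 + 1054 = 1658 N (up-slope positive).
The static-friction ceiling is μ_s N = 0.25 × 695.2 = 173.8 N.
Since |1658| > 173.8 N, static friction cannot hold it; the block slides down the incline and kinetic friction applies: f = μ_k N = 0.16 × 695.2 = 111 N.

f ≈ 111 N (up the incline)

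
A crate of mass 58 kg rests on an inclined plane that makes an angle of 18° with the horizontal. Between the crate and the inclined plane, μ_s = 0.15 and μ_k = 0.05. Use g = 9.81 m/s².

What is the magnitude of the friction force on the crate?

f ≈ 27.1 N (up the incline)

The normal reaction is N = m g cos θ = 541.1 N.
Along the slope the weight component is m g sin θ = 175.8 N; friction must supply exactly this, acting up-slope.
Static friction can supply at most μ_s N = 81.17 N.
|175.8| exceeds 81.17 N, so the crate slips down-slope; friction is kinetic, f = μ_k N = 0.05×541.1 = 27.1 N.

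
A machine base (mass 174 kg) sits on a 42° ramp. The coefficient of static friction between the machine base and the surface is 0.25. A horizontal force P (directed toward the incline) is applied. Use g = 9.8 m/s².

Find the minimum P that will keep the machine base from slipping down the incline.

P_min ≈ 905 N

The machine base tends to slide down (tan θ > μ_s), so at the point of impending slip friction acts up-slope at its limit: f = μ_s N.
Perpendicular to the incline: N = m g cos θ + P sin θ.
Along the incline: P cos θ + μ_s N = m g sin θ, i.e. P cos θ + μ_s (m g cos θ + P sin θ) = m g sin θ.
Solving, P (cos θ + μ_s sin θ) = m g (sin θ − μ_s cos θ), so P = 1710×0.4833/0.9104 = 905 N.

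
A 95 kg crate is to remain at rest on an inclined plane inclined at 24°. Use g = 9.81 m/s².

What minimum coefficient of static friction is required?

μ_s,min ≈ 0.445

At the slip threshold m g sin θ = μ_s m g cos θ, so μ_s,min = tan θ.
μ_s,min = tan 24° = 0.445.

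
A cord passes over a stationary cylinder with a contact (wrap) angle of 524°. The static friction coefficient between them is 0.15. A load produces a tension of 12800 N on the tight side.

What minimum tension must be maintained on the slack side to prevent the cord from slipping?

Capstan equation at impending slip: T_tight/T_slack = e^{μβ}.
β = 524° = 9.146 rad; e^{μβ} = e^{0.15×9.146} = 3.943.
T_slack = T_tight / e^{μβ} = 12800 / 3.943 = 3250 N.

T_min ≈ 3250 N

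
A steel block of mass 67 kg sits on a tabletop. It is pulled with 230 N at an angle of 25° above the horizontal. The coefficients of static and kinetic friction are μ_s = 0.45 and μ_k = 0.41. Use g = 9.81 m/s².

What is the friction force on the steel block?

f ≈ 208 N

N = m g − P sin α = 657.3 − 230×sin 25° = 560.1 N.
The horizontal driving force is P cos α = 208.5 N, so equilibrium needs friction f = 208.5 N.
The static-friction limit is μ_s N = 252 N.
Since 208.5 N does not exceed the limit, the steel block stays at rest and f = 208 N.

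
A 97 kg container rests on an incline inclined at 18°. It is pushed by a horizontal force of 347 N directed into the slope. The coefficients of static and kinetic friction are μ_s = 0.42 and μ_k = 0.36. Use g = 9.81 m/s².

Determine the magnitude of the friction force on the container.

The horizontal push has a component P sin θ into the surface, so N = m g cos θ + P sin θ = 905 + 107.2 = 1012 N.
Along the incline, the net driving force (taking up-slope positive) is P cos θ − m g sin θ = 330 − 294.1 = 35.97 N, so equilibrium requires friction f = -35.97 N (down-slope).
Maximum static friction: μ_s N = 0.42 × 1012 = 425.1 N.
Since 35.97 N is within the 425.1 N limit, the container stays put and friction is exactly 36 N.

f ≈ 36 N (down the incline)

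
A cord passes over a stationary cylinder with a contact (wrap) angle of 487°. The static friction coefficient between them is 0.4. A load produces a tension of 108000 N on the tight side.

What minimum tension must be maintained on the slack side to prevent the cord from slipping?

T_min ≈ 3600 N

Capstan equation at impending slip: T_tight/T_slack = e^{μβ}.
β = 487° = 8.5 rad; e^{μβ} = e^{0.4×8.5} = 29.96.
T_slack = T_tight / e^{μβ} = 108000 / 29.96 = 3600 N.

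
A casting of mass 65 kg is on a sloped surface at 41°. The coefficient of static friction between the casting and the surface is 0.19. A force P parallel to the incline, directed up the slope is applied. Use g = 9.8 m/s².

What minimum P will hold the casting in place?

The casting tends to slide down (tan θ > μ_s), so at the point of impending slip friction acts up-slope at its limit: f = μ_s N.
P is parallel to the surface, so N = m g cos θ = 481 N.
Along the incline: P + μ_s N = m g sin θ, so P = 418 − 0.19×481 = 327 N.

P_min ≈ 327 N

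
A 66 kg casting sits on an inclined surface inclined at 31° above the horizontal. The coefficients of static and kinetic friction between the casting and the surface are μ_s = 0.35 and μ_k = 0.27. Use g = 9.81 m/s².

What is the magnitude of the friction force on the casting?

f ≈ 150 N (up the incline)

Normal force: N = m g cos θ = 66 × 9.81 × cos 31° = 555 N.
For equilibrium along the incline, friction must balance the weight component: f = m g sin θ = 333.5 N up the slope.
Maximum static friction available: μ_s N = 0.35 × 555 = 194.2 N.
Since |333.5| > 194.2 N, static friction cannot hold it; the casting slides down the incline and kinetic friction applies: f = μ_k N = 0.27 × 555 = 150 N.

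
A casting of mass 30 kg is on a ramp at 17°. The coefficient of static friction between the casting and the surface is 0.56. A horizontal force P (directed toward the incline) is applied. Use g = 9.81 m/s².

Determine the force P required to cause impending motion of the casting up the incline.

At impending motion up the slope, friction acts down-slope at its limit: f = μ_s N.
Perpendicular to the incline: N = m g cos θ + P sin θ.
Along the incline: P cos θ = m g sin θ + μ_s N = m g sin θ + μ_s (m g cos θ + P sin θ).
Solving, P (cos θ − μ_s sin θ) = m g (sin θ + μ_s cos θ), so P = 30×9.81×(sin 17° + 0.56 cos 17°)/(cos 17° − 0.56 sin 17°) = 294×0.8279/0.7926 = 307 N.

P ≈ 307 N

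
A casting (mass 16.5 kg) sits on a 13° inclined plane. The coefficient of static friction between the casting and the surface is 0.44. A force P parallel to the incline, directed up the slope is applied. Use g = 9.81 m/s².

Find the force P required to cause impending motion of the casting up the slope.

At impending motion up the slope, friction acts down-slope at its limit: f = μ_s N.
P is parallel to the surface, so N = m g cos θ = 158 N.
Along the incline: P = m g sin θ + μ_s N = 36.4 + 0.44×158 = 106 N.

P ≈ 106 N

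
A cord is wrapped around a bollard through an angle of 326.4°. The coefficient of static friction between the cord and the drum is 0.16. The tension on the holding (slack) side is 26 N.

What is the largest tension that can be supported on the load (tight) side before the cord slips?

At impending slip the capstan equation gives T₂/T₁ = e^{μβ} with β in radians.
β = 326.4° × π/180 = 5.697 rad.
e^{μβ} = e^{0.16×5.697} = 2.488.
T₂ = T₁ · e^{μβ} = 26 × 2.488 = 64.7 N.

T_max ≈ 64.7 N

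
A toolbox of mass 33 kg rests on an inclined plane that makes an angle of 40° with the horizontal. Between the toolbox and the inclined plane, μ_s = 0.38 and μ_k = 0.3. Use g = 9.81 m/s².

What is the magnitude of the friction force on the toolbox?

Perpendicular to the surface, N = m g cos θ = 33·9.81·cos 40° = 248 N.
Along the slope the weight component is m g sin θ = 208.1 N; friction must supply exactly this, acting up-slope.
Maximum static friction available: μ_s N = 0.38 × 248 = 94.24 N.
|208.1| exceeds 94.24 N, so the toolbox slips down-slope; friction is kinetic, f = μ_k N = 0.3×248 = 74.4 N.

f ≈ 74.4 N (up the incline)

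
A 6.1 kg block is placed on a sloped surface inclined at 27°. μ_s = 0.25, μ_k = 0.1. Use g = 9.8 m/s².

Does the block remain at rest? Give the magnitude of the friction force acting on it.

N = m g cos θ = 53.3 N.
Down-slope weight component: m g sin θ = 27.1 N.
μ_s N = 13.3 N.
27.1 > 13.3 N, so it slides; kinetic friction f = μ_k N = 0.1×53.3 = 5.33 N.

f ≈ 5.33 N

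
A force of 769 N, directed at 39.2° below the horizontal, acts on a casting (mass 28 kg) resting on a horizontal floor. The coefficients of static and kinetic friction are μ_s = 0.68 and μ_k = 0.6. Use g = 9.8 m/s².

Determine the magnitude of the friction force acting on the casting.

f ≈ 456 N

N = m g + P sin α = 274.4 + 769×sin 39.2° = 760.4 N.
The horizontal driving force is P cos α = 595.9 N, so equilibrium needs friction f = 595.9 N.
μ_s N = 0.68 × 760.4 = 517.1 N.
The required friction exceeds μ_s N, so the casting moves and f = μ_k N = 456 N.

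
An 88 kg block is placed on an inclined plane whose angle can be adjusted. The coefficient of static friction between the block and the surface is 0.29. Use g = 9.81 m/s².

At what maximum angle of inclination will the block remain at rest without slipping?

θ_max ≈ 16.2°

At the slip threshold, m g sin θ = μ_s · m g cos θ, so tan θ = μ_s.
θ_max = arctan(0.29) = 16.2°.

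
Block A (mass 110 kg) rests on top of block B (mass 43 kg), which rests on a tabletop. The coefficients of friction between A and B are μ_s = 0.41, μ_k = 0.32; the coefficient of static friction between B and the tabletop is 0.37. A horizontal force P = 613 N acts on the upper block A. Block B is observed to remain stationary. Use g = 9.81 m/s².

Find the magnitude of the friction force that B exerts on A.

f ≈ 345 N

The normal force B exerts on A is simply A's weight, N₁ = 1079 N.
So the A–B interface can sustain at most μ_s N₁ = 442.4 N of static friction.
Since P = 613 N > 442.4 N, A slides on B; the A–B friction is kinetic: f₁ = μ_k N₁ = 0.32×1079 = 345 N.
By Newton's third law B feels 345 N forward from A. With B stationary, the floor's static friction on B balances it: f₂ = 345 N (well within μ_s(m_A+m_B)g = 555.3 N).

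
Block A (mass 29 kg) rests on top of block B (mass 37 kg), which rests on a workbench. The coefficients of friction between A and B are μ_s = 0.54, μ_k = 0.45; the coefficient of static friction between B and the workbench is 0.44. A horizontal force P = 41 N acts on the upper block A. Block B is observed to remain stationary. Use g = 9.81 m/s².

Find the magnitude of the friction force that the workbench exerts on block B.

The normal force B exerts on A is simply A's weight, N₁ = 284.5 N.
So the A–B interface can sustain at most μ_s N₁ = 153.6 N of static friction.
P = 41 N is within that limit, so A and B move together (both at rest); the A–B friction is simply f₁ = P = 41 N.
By Newton's third law B feels 41 N forward from A. With B stationary, the floor's static friction on B balances it: f₂ = 41 N (well within μ_s(m_A+m_B)g = 284.9 N).

f ≈ 41 N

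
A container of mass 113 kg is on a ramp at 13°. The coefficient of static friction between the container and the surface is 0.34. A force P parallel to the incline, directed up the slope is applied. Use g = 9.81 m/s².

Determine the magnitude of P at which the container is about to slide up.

P ≈ 617 N

At impending motion up the slope, friction acts down-slope at its limit: f = μ_s N.
P is parallel to the surface, so N = m g cos θ = 1080 N.
Along the incline: P = m g sin θ + μ_s N = 249 + 0.34×1080 = 617 N.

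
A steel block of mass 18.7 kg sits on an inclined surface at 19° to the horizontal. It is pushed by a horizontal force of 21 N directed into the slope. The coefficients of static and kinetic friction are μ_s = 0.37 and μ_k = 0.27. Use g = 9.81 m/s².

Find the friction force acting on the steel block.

f ≈ 39.9 N (up the incline)

Normal direction: N = m g cos θ + P sin θ = 180.3 N.
Along the incline, the net driving force (taking up-slope positive) is P cos θ − m g sin θ = 19.86 − 59.72 = -39.87 N, so equilibrium requires friction f = 39.87 N (up-slope).
The limit of static friction is μ_s N = 66.71 N.
|f_req| = 39.87 ≤ 66.71 N → the steel block is in equilibrium; friction equals the required value.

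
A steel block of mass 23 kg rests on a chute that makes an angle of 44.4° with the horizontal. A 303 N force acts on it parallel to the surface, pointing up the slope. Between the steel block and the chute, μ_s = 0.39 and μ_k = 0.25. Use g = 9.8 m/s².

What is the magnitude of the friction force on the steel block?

Perpendicular to the surface, N = m g cos θ = 23·9.8·cos 44.4° = 161 N.
The friction needed for equilibrium is m g sin θ − P = 157.7 − 303 = -145.3 N, measured positive up-slope.
Static friction can supply at most μ_s N = 62.81 N.
Since |-145.3| > 62.81 N, static friction cannot hold it; the steel block slides up the incline and kinetic friction applies: f = μ_k N = 0.25 × 161 = 40.3 N.

f ≈ 40.3 N (down the incline)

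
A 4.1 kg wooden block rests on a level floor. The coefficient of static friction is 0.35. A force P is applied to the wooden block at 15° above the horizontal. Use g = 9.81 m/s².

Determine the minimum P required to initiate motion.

N = m g − P sin α (the pull lifts the wooden block).
At impending slip, P cos α = μ_s N = μ_s (m g − P sin α).
Solving: P (cos α + μ_s sin α) = μ_s m g → P = 0.35×40.2/(cos 15° + 0.35 sin 15°) = 14.1/1.057 = 13.3 N.

P ≈ 13.3 N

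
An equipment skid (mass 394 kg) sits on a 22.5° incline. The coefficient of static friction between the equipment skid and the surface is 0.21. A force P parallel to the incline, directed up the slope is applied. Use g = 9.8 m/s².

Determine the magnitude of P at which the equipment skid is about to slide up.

At impending motion up the slope, friction acts down-slope at its limit: f = μ_s N.
P is parallel to the surface, so N = m g cos θ = 3570 N.
Along the incline: P = m g sin θ + μ_s N = 1480 + 0.21×3570 = 2230 N.

P ≈ 2230 N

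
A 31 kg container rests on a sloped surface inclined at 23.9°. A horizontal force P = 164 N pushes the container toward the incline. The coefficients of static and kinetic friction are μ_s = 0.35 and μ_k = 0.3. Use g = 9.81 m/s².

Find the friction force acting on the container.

Normal direction: N = m g cos θ + P sin θ = 344.5 N.
Parallel to the incline: P cos θ − m g sin θ = 149.9 − 123.2 = 26.73 N; the friction needed to balance this is 26.73 N acting down the slope.
The limit of static friction is μ_s N = 120.6 N.
|f_req| = 26.73 ≤ 120.6 N → the container is in equilibrium; friction equals the required value.

f ≈ 26.7 N (down the incline)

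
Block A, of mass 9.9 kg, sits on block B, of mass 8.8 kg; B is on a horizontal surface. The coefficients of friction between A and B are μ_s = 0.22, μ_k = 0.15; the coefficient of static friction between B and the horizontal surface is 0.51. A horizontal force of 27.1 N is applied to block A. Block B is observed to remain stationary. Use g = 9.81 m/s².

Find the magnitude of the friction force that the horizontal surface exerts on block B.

f ≈ 14.6 N

Normal force at the A–B interface: N₁ = m_A g = 97.12 N.
So the A–B interface can sustain at most μ_s N₁ = 21.37 N of static friction.
Since P = 27.1 N > 21.37 N, A slides on B; the A–B friction is kinetic: f₁ = μ_k N₁ = 0.15×97.12 = 14.6 N.
By Newton's third law B feels 14.6 N forward from A. With B stationary, the floor's static friction on B balances it: f₂ = 14.6 N (well within μ_s(m_A+m_B)g = 93.56 N).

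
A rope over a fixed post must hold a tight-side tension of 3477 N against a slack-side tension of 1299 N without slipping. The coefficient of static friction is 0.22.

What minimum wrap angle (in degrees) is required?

β_min ≈ 256°

T₂/T₁ = e^{μβ} → β = ln(T₂/T₁)/μ.
β = ln(3477/1299)/0.22 = 0.9846/0.22 = 4.475 rad.
In degrees: β = 4.475 × 180/π = 256°.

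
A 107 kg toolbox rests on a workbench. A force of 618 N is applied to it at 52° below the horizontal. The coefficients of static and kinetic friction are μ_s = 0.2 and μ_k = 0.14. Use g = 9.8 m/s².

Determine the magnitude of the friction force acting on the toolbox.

Vertical equilibrium gives N = m g + P sin α = 1536 N.
Horizontally, friction must balance P cos α = 380.5 N.
The static-friction limit is μ_s N = 307.1 N.
The required friction exceeds μ_s N, so the toolbox moves and f = μ_k N = 215 N.

f ≈ 215 N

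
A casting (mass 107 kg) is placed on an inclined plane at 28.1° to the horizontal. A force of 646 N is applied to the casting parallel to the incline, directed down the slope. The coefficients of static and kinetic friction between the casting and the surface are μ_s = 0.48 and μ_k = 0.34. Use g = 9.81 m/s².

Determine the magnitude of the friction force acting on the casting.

f ≈ 315 N (up the incline)

Perpendicular to the surface, N = m g cos θ = 107·9.81·cos 28.1° = 925.9 N.
The friction needed for equilibrium is m g sin θ + P = 494.4 + 646 = 1140 N, measured positive up-slope.
The static-friction ceiling is μ_s N = 0.48 × 925.9 = 444.5 N.
Since |1140| > 444.5 N, static friction cannot hold it; the casting slides down the incline and kinetic friction applies: f = μ_k N = 0.34 × 925.9 = 315 N.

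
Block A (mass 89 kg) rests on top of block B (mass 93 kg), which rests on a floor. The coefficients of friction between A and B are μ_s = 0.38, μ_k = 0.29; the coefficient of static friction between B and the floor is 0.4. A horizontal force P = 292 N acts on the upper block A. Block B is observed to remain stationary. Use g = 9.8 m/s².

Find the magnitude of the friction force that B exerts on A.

f ≈ 292 N

The normal force B exerts on A is simply A's weight, N₁ = 872.2 N.
So the A–B interface can sustain at most μ_s N₁ = 331.4 N of static friction.
Since P = 292 N ≤ 331.4 N, A does not slip on B; friction on A equals P = 292 N.
B experiences an equal 292 N forward from A (third law). B is in equilibrium, so the floor supplies f₂ = 292 N of static friction (limit μ_s(m_A+m_B)g = 713.4 N, not exceeded).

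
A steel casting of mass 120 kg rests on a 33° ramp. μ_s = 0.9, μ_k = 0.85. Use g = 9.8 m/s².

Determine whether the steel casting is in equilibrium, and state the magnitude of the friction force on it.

N = m g cos θ = 986 N.
Down-slope weight component: m g sin θ = 640 N.
μ_s N = 888 N.
640 ≤ 888 N, so it stays put; friction = 640 N.

f ≈ 640 N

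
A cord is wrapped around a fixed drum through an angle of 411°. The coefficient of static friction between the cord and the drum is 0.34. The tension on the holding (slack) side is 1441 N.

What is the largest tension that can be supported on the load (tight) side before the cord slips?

At impending slip the capstan equation gives T₂/T₁ = e^{μβ} with β in radians.
β = 411° × π/180 = 7.173 rad.
e^{μβ} = e^{0.34×7.173} = 11.46.
T₂ = T₁ · e^{μβ} = 1441 × 11.46 = 16500 N.

T_max ≈ 16500 N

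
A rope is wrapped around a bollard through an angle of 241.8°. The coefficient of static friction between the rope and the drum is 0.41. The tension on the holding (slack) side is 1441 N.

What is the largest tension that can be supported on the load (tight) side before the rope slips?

At impending slip the capstan equation gives T₂/T₁ = e^{μβ} with β in radians.
β = 241.8° × π/180 = 4.22 rad.
e^{μβ} = e^{0.41×4.22} = 5.642.
T₂ = T₁ · e^{μβ} = 1441 × 5.642 = 8130 N.

T_max ≈ 8130 N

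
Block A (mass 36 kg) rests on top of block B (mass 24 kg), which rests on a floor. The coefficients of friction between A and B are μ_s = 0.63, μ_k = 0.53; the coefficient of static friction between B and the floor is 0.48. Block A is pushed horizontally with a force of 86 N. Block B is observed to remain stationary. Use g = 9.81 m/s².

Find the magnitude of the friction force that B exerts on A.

f ≈ 86 N

The normal force B exerts on A is simply A's weight, N₁ = 353.2 N.
Maximum static friction on A from B: μ_s N₁ = 0.63×353.2 = 222.5 N.
Since P = 86 N ≤ 222.5 N, A does not slip on B; friction on A equals P = 86 N.
By Newton's third law B feels 86 N forward from A. With B stationary, the floor's static friction on B balances it: f₂ = 86 N (well within μ_s(m_A+m_B)g = 282.5 N).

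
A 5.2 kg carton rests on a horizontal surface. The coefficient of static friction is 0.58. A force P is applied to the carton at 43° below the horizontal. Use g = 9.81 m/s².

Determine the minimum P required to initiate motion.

N = m g + P sin α (the push presses the carton into the horizontal surface).
At impending slip, P cos α = μ_s N = μ_s (m g + P sin α).
Solving: P (cos α − μ_s sin α) = μ_s m g → P = 0.58×51/(cos 43° − 0.58 sin 43°) = 29.6/0.3358 = 88.1 N.

P ≈ 88.1 N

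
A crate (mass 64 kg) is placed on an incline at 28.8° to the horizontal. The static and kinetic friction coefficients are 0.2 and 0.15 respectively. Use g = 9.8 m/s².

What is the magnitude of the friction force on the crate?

f ≈ 82.4 N (up the incline)

Normal force: N = m g cos θ = 64 × 9.8 × cos 28.8° = 549.6 N.
For equilibrium along the incline, friction must balance the weight component: f = m g sin θ = 302.2 N up the slope.
Static friction can supply at most μ_s N = 109.9 N.
Since |302.2| > 109.9 N, static friction cannot hold it; the crate slides down the incline and kinetic friction applies: f = μ_k N = 0.15 × 549.6 = 82.4 N.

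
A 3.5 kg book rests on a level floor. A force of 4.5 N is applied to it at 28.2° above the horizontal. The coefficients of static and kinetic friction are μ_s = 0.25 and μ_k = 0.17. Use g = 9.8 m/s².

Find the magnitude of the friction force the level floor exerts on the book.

f ≈ 3.97 N

N = m g − P sin α = 34.3 − 4.5×sin 28.2° = 32.17 N.
The horizontal driving force is P cos α = 3.966 N, so equilibrium needs friction f = 3.966 N.
μ_s N = 0.25 × 32.17 = 8.043 N.
3.966 ≤ 8.043 N → static; friction equals the required 3.97 N.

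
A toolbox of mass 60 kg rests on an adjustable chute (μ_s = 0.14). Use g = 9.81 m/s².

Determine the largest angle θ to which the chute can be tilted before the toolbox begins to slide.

θ_max ≈ 7.97°

At the slip threshold, m g sin θ = μ_s · m g cos θ, so tan θ = μ_s.
θ_max = arctan(0.14) = 7.97°.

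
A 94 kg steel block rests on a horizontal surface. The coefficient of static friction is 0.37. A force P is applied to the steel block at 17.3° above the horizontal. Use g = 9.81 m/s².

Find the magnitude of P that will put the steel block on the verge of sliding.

P ≈ 320 N

N = m g − P sin α (the pull lifts the steel block).
At impending slip, P cos α = μ_s N = μ_s (m g − P sin α).
Solving: P (cos α + μ_s sin α) = μ_s m g → P = 0.37×922/(cos 17.3° + 0.37 sin 17.3°) = 341/1.065 = 320 N.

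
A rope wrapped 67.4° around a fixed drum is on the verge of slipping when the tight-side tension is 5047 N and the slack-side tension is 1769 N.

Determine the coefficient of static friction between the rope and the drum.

T₂/T₁ = e^{μβ} → μ = ln(T₂/T₁)/β.
β = 67.4° = 1.176 rad.
μ = ln(5047/1769)/1.176 = ln(2.853)/1.176 = 0.891.

μ ≈ 0.891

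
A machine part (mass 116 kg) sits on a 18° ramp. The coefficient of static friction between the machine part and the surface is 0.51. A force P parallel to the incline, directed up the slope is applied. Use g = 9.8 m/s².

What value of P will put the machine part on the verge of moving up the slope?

P ≈ 903 N

At impending motion up the slope, friction acts down-slope at its limit: f = μ_s N.
P is parallel to the surface, so N = m g cos θ = 1080 N.
Along the incline: P = m g sin θ + μ_s N = 351 + 0.51×1080 = 903 N.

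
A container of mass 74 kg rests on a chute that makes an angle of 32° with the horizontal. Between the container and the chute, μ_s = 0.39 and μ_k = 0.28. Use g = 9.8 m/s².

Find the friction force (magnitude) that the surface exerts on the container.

f ≈ 172 N (up the incline)

Normal force: N = m g cos θ = 74 × 9.8 × cos 32° = 615 N.
For equilibrium along the incline, friction must balance the weight component: f = m g sin θ = 384.3 N up the slope.
Maximum static friction available: μ_s N = 0.39 × 615 = 239.9 N.
|384.3| exceeds 239.9 N, so the container slips down-slope; friction is kinetic, f = μ_k N = 0.28×615 = 172 N.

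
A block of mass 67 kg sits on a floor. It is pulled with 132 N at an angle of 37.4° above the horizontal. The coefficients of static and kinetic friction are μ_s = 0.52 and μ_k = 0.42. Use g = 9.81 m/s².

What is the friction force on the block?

The vertical component of P reduces the normal force: N = m g − P sin α = 657.3 − 80.17 = 577.1 N.
For equilibrium, f = P cos α = 132×cos 37.4° = 104.9 N.
The static-friction limit is μ_s N = 300.1 N.
104.9 ≤ 300.1 N → static; friction equals the required 105 N.

f ≈ 105 N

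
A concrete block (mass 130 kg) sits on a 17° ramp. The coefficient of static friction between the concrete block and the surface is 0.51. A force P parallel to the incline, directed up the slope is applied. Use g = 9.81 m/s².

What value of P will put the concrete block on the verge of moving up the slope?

At impending motion up the slope, friction acts down-slope at its limit: f = μ_s N.
P is parallel to the surface, so N = m g cos θ = 1220 N.
Along the incline: P = m g sin θ + μ_s N = 373 + 0.51×1220 = 995 N.

P ≈ 995 N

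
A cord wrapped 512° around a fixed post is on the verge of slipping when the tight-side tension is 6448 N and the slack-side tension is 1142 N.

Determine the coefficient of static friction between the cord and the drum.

T₂/T₁ = e^{μβ} → μ = ln(T₂/T₁)/β.
β = 512° = 8.936 rad.
μ = ln(6448/1142)/8.936 = ln(5.646)/8.936 = 0.194.

μ ≈ 0.194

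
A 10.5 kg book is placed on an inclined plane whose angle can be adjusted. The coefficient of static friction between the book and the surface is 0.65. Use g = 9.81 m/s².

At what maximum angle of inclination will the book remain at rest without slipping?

At the slip threshold, m g sin θ = μ_s · m g cos θ, so tan θ = μ_s.
θ_max = arctan(0.65) = 33°.

θ_max ≈ 33°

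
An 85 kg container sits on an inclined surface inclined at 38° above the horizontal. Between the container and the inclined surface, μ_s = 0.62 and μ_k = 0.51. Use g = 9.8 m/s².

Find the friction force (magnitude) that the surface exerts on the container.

Normal force: N = m g cos θ = 85 × 9.8 × cos 38° = 656.4 N.
For equilibrium along the incline, friction must balance the weight component: f = m g sin θ = 512.8 N up the slope.
Static friction can supply at most μ_s N = 407 N.
Since |512.8| > 407 N, static friction cannot hold it; the container slides down the incline and kinetic friction applies: f = μ_k N = 0.51 × 656.4 = 335 N.

f ≈ 335 N (up the incline)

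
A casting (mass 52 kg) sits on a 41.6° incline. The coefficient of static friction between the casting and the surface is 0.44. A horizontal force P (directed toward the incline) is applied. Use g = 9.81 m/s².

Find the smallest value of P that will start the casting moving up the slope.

P ≈ 1110 N

At impending motion up the slope, friction acts down-slope at its limit: f = μ_s N.
Perpendicular to the incline: N = m g cos θ + P sin θ.
Along the incline: P cos θ = m g sin θ + μ_s N = m g sin θ + μ_s (m g cos θ + P sin θ).
Solving, P (cos θ − μ_s sin θ) = m g (sin θ + μ_s cos θ), so P = 52×9.81×(sin 41.6° + 0.44 cos 41.6°)/(cos 41.6° − 0.44 sin 41.6°) = 510×0.993/0.4557 = 1110 N.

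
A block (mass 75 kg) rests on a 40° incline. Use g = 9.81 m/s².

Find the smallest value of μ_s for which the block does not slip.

μ_s,min ≈ 0.839

At the slip threshold m g sin θ = μ_s m g cos θ, so μ_s,min = tan θ.
μ_s,min = tan 40° = 0.839.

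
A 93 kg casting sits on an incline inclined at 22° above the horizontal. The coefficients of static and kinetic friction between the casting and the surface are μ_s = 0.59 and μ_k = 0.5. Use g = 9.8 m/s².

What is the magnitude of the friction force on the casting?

f ≈ 341 N (up the incline)

Normal force: N = m g cos θ = 93 × 9.8 × cos 22° = 845 N.
Along the slope the weight component is m g sin θ = 341.4 N; friction must supply exactly this, acting up-slope.
Maximum static friction available: μ_s N = 0.59 × 845 = 498.6 N.
Since |341.4| ≤ 498.6 N, no slip — friction simply equals what equilibrium demands.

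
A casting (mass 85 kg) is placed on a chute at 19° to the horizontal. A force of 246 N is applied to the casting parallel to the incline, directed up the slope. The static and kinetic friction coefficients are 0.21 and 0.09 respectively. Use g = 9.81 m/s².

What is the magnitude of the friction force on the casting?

Normal force: N = m g cos θ = 85 × 9.81 × cos 19° = 788.4 N.
The friction needed for equilibrium is m g sin θ − P = 271.5 − 246 = 25.48 N, measured positive up-slope.
The static-friction ceiling is μ_s N = 0.21 × 788.4 = 165.6 N.
Since |25.48| ≤ 165.6 N, static friction is sufficient; f equals the required value, not μ_s N.

f ≈ 25.5 N (up the incline)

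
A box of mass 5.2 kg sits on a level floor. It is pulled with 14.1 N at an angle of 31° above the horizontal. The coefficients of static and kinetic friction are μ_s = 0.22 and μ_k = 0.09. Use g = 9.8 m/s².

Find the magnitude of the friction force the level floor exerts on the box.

The vertical component of P reduces the normal force: N = m g − P sin α = 50.96 − 7.262 = 43.7 N.
Horizontally, friction must balance P cos α = 12.09 N.
μ_s N = 0.22 × 43.7 = 9.614 N.
The required friction exceeds μ_s N, so the box moves and f = μ_k N = 3.93 N.

f ≈ 3.93 N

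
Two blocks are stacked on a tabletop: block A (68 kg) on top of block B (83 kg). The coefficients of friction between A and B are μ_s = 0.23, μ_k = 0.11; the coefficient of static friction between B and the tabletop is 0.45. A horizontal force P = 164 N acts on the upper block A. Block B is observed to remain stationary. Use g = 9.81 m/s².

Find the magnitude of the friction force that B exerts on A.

f ≈ 73.4 N

Normal force at the A–B interface: N₁ = m_A g = 667.1 N.
Maximum static friction on A from B: μ_s N₁ = 0.23×667.1 = 153.4 N.
Since P = 164 N > 153.4 N, A slides on B; the A–B friction is kinetic: f₁ = μ_k N₁ = 0.11×667.1 = 73.4 N.
By Newton's third law B feels 73.4 N forward from A. With B stationary, the floor's static friction on B balances it: f₂ = 73.4 N (well within μ_s(m_A+m_B)g = 666.6 N).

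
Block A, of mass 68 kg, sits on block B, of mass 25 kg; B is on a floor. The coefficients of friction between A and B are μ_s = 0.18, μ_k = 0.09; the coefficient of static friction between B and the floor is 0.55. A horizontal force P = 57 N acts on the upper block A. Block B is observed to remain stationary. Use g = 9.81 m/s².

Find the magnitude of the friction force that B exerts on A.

The normal force B exerts on A is simply A's weight, N₁ = 667.1 N.
So the A–B interface can sustain at most μ_s N₁ = 120.1 N of static friction.
Since P = 57 N ≤ 120.1 N, A does not slip on B; friction on A equals P = 57 N.
B experiences an equal 57 N forward from A (third law). B is in equilibrium, so the floor supplies f₂ = 57 N of static friction (limit μ_s(m_A+m_B)g = 501.8 N, not exceeded).

f ≈ 57 N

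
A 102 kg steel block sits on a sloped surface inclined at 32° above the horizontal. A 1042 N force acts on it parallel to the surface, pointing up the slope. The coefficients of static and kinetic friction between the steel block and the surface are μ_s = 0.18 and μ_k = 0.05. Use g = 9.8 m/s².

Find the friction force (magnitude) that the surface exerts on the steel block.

Perpendicular to the surface, N = m g cos θ = 102·9.8·cos 32° = 847.7 N.
Parallel to the incline, ΣF = 0 gives f = m g sin θ − P = 529.7 − 1042 = -512.3 N (up-slope positive).
The static-friction ceiling is μ_s N = 0.18 × 847.7 = 152.6 N.
Since |-512.3| > 152.6 N, static friction cannot hold it; the steel block slides up the incline and kinetic friction applies: f = μ_k N = 0.05 × 847.7 = 42.4 N.

f ≈ 42.4 N (down the incline)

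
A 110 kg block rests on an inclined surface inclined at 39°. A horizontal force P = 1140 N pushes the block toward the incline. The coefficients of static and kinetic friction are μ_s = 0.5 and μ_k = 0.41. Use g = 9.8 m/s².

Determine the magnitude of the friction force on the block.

The horizontal push has a component P sin θ into the surface, so N = m g cos θ + P sin θ = 837.8 + 717.4 = 1555 N.
Parallel to the incline: P cos θ − m g sin θ = 885.9 − 678.4 = 207.5 N; the friction needed to balance this is 207.5 N acting down the slope.
Maximum static friction: μ_s N = 0.5 × 1555 = 777.6 N.
|f_req| = 207.5 ≤ 777.6 N → the block is in equilibrium; friction equals the required value.

f ≈ 208 N (down the incline)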